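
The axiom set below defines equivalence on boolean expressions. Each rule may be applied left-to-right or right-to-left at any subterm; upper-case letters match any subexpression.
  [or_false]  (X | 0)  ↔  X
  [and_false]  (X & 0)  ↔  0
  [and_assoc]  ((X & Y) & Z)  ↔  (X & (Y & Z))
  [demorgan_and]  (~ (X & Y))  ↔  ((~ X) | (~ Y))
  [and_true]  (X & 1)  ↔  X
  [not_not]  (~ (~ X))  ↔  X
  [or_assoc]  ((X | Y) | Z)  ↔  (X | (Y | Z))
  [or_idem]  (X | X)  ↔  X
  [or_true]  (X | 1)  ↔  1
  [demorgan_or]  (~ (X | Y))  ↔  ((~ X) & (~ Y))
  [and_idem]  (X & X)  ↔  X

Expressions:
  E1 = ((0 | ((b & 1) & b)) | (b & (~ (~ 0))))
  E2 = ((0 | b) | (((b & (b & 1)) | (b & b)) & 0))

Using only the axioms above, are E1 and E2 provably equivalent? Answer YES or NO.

YES

1. [and_true →] (b & 1)  →  b;  E1 = ((0 | (b & b)) | (b & (~ (~ 0))))
2. [not_not →] (~ (~ 0))  →  0;  E1 = ((0 | (b & b)) | (b & 0))
3. [and_idem →] (b & b)  →  b;  E1 = ((0 | b) | (b & 0))
4. [and_idem ←] b  →  (b & b);  E1 = ((0 | b) | ((b & b) & 0))
5. [or_idem ←] (b & b)  →  ((b & b) | (b & b));  E1 = ((0 | b) | (((b & b) | (b & b)) & 0))
6. [and_true ←] b  →  (b & 1);  this is E2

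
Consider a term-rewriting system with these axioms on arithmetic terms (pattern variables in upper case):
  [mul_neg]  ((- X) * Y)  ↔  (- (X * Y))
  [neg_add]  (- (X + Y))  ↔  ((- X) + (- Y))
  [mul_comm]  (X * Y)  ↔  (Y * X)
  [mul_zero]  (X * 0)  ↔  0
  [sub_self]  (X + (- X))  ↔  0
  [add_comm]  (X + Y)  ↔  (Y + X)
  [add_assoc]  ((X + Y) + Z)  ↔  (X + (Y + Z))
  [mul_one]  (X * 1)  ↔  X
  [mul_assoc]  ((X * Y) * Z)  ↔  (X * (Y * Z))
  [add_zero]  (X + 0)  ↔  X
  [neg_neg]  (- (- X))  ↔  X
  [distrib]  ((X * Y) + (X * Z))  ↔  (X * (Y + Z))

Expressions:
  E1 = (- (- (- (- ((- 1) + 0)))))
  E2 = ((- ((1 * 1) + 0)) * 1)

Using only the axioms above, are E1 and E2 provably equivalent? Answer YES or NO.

step 1: neg_neg (→) rewrites (- (- ((- 1) + 0))) into ((- 1) + 0), now (- (- ((- 1) + 0)))
step 2: add_zero (→) rewrites ((- 1) + 0) into (- 1), now (- (- (- 1)))
step 3: neg_neg (→) rewrites (- (- 1)) into 1, now (- 1)
step 4: mul_one (←) rewrites 1 into (1 * 1), now (- (1 * 1))
step 5: mul_one (←) rewrites (- (1 * 1)) into ((- (1 * 1)) * 1)
step 6: add_zero (←) rewrites (1 * 1) into ((1 * 1) + 0), which is E2

YES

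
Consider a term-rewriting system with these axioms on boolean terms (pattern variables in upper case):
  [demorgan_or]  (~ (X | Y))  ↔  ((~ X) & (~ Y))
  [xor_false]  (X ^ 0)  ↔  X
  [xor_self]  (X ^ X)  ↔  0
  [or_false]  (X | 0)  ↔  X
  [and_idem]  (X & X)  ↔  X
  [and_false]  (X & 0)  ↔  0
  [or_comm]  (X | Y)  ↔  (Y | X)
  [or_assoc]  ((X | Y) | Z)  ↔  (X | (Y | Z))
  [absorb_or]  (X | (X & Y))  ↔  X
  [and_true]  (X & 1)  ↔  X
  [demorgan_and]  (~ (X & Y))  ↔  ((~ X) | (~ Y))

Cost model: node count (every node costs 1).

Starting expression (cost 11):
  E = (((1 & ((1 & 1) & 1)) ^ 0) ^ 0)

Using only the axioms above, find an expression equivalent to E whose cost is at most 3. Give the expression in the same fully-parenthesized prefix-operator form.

1. [and_true →] (1 & 1)  →  1;  E = (((1 & (1 & 1)) ^ 0) ^ 0)
2. [and_true →] (1 & 1)  →  1;  E = (((1 & 1) ^ 0) ^ 0)
3. [and_idem →] (1 & 1)  →  1;  E = ((1 ^ 0) ^ 0)
4. [xor_false →] ((1 ^ 0) ^ 0)  →  (1 ^ 0);  cost 3 ≤ 3, done

(1 ^ 0)   [cost 3]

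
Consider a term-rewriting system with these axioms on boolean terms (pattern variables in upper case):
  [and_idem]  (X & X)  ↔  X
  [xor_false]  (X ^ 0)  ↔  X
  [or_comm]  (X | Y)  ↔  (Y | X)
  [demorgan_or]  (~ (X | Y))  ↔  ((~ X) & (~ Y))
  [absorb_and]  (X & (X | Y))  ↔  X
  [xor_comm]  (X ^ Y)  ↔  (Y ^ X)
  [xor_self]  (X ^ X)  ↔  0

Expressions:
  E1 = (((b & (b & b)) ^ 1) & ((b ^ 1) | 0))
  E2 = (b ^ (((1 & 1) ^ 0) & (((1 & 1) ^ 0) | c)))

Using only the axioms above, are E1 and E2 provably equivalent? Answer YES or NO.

YES

1. [and_idem →] (b & b)  →  b;  E1 = (((b & b) ^ 1) & ((b ^ 1) | 0))
2. [and_idem →] (b & b)  →  b;  E1 = ((b ^ 1) & ((b ^ 1) | 0))
3. [absorb_and →] ((b ^ 1) & ((b ^ 1) | 0))  →  (b ^ 1)
4. [xor_false ←] 1  →  (1 ^ 0);  E1 = (b ^ (1 ^ 0))
5. [and_idem ←] 1  →  (1 & 1);  E1 = (b ^ ((1 & 1) ^ 0))
6. [absorb_and ←] ((1 & 1) ^ 0)  →  (((1 & 1) ^ 0) & (((1 & 1) ^ 0) | c));  this is E2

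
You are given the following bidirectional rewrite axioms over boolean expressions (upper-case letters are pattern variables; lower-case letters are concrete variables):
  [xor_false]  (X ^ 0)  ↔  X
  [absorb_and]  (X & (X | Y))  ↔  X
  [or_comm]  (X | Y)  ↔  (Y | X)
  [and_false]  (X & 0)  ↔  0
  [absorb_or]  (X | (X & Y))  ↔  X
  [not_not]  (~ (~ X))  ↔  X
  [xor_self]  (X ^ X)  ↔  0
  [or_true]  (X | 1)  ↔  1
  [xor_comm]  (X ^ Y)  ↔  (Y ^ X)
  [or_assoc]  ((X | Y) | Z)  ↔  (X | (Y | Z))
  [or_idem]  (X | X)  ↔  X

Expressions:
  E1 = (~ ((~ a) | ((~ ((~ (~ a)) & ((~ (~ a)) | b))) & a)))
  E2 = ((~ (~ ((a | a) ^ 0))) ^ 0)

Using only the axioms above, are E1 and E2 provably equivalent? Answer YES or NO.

YES

(1) ((~ (~ a)) & ((~ (~ a)) | b))  =[absorb_and →]=  (~ (~ a))    ⊢ (~ ((~ a) | ((~ (~ (~ a))) & a)))
(2) (~ (~ a))  =[not_not →]=  a    ⊢ (~ ((~ a) | ((~ a) & a)))
(3) ((~ a) | ((~ a) & a))  =[absorb_or →]=  (~ a)    ⊢ (~ (~ a))
(4) (~ (~ a))  =[xor_false ←]=  ((~ (~ a)) ^ 0)
(5) a  =[or_idem ←]=  (a | a)    ⊢ ((~ (~ (a | a))) ^ 0)
(6) (a | a)  =[xor_false ←]=  ((a | a) ^ 0)    ⊢ E2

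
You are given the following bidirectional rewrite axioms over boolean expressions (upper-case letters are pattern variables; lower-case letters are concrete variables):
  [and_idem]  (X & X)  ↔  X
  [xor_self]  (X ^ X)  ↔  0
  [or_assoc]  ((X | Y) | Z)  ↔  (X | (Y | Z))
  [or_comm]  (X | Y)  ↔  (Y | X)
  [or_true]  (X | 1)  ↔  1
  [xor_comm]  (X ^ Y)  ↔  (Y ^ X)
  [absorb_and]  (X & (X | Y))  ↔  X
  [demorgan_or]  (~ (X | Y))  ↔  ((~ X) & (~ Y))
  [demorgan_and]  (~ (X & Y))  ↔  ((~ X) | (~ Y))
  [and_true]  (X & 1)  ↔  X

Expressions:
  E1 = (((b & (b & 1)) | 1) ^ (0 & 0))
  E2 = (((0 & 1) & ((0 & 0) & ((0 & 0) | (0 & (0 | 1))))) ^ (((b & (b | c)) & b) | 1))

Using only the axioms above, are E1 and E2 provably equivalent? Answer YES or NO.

1. [and_true →] (b & 1)  →  b;  E1 = (((b & b) | 1) ^ (0 & 0))
2. [and_idem →] (b & b)  →  b;  E1 = ((b | 1) ^ (0 & 0))
3. [xor_comm →] ((b | 1) ^ (0 & 0))  →  ((0 & 0) ^ (b | 1))
4. [and_idem ←] b  →  (b & b);  E1 = ((0 & 0) ^ ((b & b) | 1))
5. [and_idem ←] 0  →  (0 & 0);  E1 = ((0 & (0 & 0)) ^ ((b & b) | 1))
6. [and_true ←] 0  →  (0 & 1);  E1 = (((0 & 1) & (0 & 0)) ^ ((b & b) | 1))
7. [absorb_and ←] (0 & 0)  →  ((0 & 0) & ((0 & 0) | 0));  E1 = (((0 & 1) & ((0 & 0) & ((0 & 0) | 0))) ^ ((b & b) | 1))
8. [absorb_and ←] b  →  (b & (b | c));  E1 = (((0 & 1) & ((0 & 0) & ((0 & 0) | 0))) ^ (((b & (b | c)) & b) | 1))
9. [absorb_and ←] 0  →  (0 & (0 | 1));  this is E2

YES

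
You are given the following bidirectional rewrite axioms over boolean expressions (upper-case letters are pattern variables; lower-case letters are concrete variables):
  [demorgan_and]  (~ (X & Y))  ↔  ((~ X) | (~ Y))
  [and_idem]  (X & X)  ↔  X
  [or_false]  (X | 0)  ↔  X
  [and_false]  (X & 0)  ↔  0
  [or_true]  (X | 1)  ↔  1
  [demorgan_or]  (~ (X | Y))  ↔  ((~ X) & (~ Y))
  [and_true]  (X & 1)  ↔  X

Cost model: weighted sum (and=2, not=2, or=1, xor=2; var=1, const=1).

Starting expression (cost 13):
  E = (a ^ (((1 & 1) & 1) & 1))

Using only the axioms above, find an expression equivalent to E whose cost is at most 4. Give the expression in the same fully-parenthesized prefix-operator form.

(a ^ 1)   [cost 4]

1. [and_true →] ((1 & 1) & 1)  →  (1 & 1);  E = (a ^ ((1 & 1) & 1))
2. [and_true →] ((1 & 1) & 1)  →  (1 & 1);  E = (a ^ (1 & 1))
3. [and_true →] (1 & 1)  →  1;  cost 4 ≤ 4, done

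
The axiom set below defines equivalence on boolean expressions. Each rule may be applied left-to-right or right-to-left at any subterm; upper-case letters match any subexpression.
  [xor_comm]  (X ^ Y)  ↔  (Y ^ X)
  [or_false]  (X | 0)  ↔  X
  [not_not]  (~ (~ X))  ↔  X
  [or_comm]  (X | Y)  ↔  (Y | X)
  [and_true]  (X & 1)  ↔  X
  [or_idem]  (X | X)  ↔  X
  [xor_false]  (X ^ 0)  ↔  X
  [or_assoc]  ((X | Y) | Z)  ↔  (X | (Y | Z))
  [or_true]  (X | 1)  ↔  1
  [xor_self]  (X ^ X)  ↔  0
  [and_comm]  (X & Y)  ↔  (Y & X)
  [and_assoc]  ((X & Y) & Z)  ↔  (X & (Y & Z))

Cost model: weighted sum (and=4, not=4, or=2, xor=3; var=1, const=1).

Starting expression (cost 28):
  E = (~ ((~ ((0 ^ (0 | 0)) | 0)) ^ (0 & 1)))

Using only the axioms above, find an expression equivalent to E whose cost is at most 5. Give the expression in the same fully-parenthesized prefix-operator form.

(0 ^ 0)   [cost 5]

(1) ((0 ^ (0 | 0)) | 0)  =[or_false →]=  (0 ^ (0 | 0))    ⊢ (~ ((~ (0 ^ (0 | 0))) ^ (0 & 1)))
(2) (0 & 1)  =[and_true →]=  0    ⊢ (~ ((~ (0 ^ (0 | 0))) ^ 0))
(3) ((~ (0 ^ (0 | 0))) ^ 0)  =[xor_false →]=  (~ (0 ^ (0 | 0)))    ⊢ (~ (~ (0 ^ (0 | 0))))
(4) (~ (~ (0 ^ (0 | 0))))  =[not_not →]=  (0 ^ (0 | 0))
(5) (0 | 0)  =[or_false →]=  0    ⊢ cost 5, within 5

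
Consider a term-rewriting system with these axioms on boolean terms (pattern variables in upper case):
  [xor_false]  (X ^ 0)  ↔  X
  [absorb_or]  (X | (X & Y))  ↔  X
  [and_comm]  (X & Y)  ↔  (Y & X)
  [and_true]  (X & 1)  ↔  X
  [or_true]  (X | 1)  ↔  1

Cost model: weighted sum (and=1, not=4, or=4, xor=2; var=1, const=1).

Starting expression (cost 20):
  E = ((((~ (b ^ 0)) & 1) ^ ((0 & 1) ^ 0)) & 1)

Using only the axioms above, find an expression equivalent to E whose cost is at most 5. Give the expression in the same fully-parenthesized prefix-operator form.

step 1: and_true (→) rewrites ((~ (b ^ 0)) & 1) into (~ (b ^ 0)), now (((~ (b ^ 0)) ^ ((0 & 1) ^ 0)) & 1)
step 2: and_true (→) rewrites (0 & 1) into 0, now (((~ (b ^ 0)) ^ (0 ^ 0)) & 1)
step 3: and_true (→) rewrites (((~ (b ^ 0)) ^ (0 ^ 0)) & 1) into ((~ (b ^ 0)) ^ (0 ^ 0))
step 4: xor_false (→) rewrites (0 ^ 0) into 0, now ((~ (b ^ 0)) ^ 0)
step 5: xor_false (→) rewrites ((~ (b ^ 0)) ^ 0) into (~ (b ^ 0))
step 6: xor_false (→) rewrites (b ^ 0) into b, reaching cost 5 (bound 5)

(~ b)   [cost 5]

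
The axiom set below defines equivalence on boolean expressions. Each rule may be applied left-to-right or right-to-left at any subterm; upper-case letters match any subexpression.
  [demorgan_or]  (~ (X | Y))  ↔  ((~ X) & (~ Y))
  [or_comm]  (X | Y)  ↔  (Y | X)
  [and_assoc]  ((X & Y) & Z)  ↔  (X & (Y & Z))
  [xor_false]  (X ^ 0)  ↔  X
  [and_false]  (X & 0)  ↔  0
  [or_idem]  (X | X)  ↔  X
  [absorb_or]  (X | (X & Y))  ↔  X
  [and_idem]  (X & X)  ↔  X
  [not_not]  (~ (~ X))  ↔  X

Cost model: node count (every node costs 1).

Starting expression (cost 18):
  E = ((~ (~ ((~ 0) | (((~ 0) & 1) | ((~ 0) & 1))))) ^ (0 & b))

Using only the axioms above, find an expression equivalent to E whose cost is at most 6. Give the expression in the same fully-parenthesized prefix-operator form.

step 1: or_idem (→) rewrites (((~ 0) & 1) | ((~ 0) & 1)) into ((~ 0) & 1), now ((~ (~ ((~ 0) | ((~ 0) & 1)))) ^ (0 & b))
step 2: absorb_or (→) rewrites ((~ 0) | ((~ 0) & 1)) into (~ 0), now ((~ (~ (~ 0))) ^ (0 & b))
step 3: not_not (→) rewrites (~ (~ (~ 0))) into (~ 0), reaching cost 6 (bound 6)

((~ 0) ^ (0 & b))   [cost 6]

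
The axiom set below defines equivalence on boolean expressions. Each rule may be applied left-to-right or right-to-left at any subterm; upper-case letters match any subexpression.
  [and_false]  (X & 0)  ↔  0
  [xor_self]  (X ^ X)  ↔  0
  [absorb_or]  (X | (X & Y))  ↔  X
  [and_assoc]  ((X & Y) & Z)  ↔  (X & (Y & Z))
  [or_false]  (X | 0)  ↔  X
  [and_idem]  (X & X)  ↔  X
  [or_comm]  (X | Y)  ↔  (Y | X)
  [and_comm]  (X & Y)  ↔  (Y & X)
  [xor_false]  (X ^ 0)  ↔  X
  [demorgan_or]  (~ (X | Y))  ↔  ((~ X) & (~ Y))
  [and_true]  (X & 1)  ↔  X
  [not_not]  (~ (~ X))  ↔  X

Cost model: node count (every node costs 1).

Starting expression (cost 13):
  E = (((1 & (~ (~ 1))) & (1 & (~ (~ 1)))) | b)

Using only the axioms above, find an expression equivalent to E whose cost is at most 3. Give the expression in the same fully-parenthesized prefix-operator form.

(1 | b)   [cost 3]

(1) ((1 & (~ (~ 1))) & (1 & (~ (~ 1))))  =[and_idem →]=  (1 & (~ (~ 1)))    ⊢ ((1 & (~ (~ 1))) | b)
(2) (~ (~ 1))  =[not_not →]=  1    ⊢ ((1 & 1) | b)
(3) (1 & 1)  =[and_idem →]=  1    ⊢ cost 3, within 3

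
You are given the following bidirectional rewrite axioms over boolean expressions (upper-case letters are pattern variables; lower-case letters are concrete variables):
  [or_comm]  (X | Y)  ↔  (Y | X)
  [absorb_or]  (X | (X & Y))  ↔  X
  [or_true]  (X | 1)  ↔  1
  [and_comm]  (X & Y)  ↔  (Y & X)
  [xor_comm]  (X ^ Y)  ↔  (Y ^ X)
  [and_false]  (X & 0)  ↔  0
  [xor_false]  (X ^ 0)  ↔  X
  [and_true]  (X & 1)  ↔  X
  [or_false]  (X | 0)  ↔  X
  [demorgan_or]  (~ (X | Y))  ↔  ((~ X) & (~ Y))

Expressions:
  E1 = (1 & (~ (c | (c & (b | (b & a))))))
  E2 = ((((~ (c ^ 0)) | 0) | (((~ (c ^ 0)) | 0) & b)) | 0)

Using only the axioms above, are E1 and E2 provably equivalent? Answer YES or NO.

step 1: absorb_or (→) rewrites (b | (b & a)) into b, now (1 & (~ (c | (c & b))))
step 2: and_comm (→) rewrites (1 & (~ (c | (c & b)))) into ((~ (c | (c & b))) & 1)
step 3: absorb_or (→) rewrites (c | (c & b)) into c, now ((~ c) & 1)
step 4: and_true (→) rewrites ((~ c) & 1) into (~ c)
step 5: or_false (←) rewrites (~ c) into ((~ c) | 0)
step 6: or_false (←) rewrites (~ c) into ((~ c) | 0), now (((~ c) | 0) | 0)
step 7: xor_false (←) rewrites c into (c ^ 0), now (((~ (c ^ 0)) | 0) | 0)
step 8: absorb_or (←) rewrites ((~ (c ^ 0)) | 0) into (((~ (c ^ 0)) | 0) | (((~ (c ^ 0)) | 0) & b)), which is E2

YES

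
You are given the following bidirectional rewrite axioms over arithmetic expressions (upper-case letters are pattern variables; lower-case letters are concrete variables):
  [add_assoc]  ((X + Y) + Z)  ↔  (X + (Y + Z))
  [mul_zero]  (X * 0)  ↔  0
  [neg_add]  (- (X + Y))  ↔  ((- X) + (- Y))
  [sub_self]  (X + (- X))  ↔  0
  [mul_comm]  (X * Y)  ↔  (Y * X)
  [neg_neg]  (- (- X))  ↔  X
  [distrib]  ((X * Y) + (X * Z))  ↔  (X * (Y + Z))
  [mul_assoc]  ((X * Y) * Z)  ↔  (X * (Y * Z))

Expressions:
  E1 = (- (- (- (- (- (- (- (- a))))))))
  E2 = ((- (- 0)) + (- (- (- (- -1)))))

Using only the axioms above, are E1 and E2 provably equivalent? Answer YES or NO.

The axioms are sound identities: if E1 ↔* E2 then E1 and E2 evaluate identically under any assignment.
Under a=0: E1 evaluates to 0, E2 to -1. Distinct ⇒ no rewrite sequence connects them.

NO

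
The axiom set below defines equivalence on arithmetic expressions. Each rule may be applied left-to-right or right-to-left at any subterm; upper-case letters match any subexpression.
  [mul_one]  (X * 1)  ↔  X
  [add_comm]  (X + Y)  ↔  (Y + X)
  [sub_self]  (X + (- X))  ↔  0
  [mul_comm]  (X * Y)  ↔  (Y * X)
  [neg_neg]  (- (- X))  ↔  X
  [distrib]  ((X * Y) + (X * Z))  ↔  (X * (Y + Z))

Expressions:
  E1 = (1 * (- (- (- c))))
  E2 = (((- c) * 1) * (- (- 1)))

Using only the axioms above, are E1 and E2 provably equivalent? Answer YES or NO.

YES

step 1: neg_neg (→) rewrites (- (- c)) into c, now (1 * (- c))
step 2: mul_comm (→) rewrites (1 * (- c)) into ((- c) * 1)
step 3: neg_neg (←) rewrites 1 into (- (- 1)), now ((- c) * (- (- 1)))
step 4: mul_one (←) rewrites (- c) into ((- c) * 1), which is E2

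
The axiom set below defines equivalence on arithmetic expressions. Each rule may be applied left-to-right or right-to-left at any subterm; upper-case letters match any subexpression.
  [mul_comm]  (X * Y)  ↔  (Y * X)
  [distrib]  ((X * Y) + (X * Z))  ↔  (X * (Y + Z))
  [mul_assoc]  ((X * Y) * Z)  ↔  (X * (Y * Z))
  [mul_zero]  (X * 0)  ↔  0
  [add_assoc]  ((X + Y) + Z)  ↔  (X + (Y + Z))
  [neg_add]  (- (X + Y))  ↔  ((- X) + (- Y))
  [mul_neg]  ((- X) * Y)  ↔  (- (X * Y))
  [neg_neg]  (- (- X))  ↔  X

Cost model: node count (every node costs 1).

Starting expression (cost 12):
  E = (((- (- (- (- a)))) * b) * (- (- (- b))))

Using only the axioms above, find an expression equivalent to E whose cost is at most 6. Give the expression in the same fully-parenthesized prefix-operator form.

step 1: neg_neg (→) rewrites (- (- (- b))) into (- b), now (((- (- (- (- a)))) * b) * (- b))
step 2: neg_neg (→) rewrites (- (- (- a))) into (- a), now (((- (- a)) * b) * (- b))
step 3: neg_neg (→) rewrites (- (- a)) into a, reaching cost 6 (bound 6)

((a * b) * (- b))   [cost 6]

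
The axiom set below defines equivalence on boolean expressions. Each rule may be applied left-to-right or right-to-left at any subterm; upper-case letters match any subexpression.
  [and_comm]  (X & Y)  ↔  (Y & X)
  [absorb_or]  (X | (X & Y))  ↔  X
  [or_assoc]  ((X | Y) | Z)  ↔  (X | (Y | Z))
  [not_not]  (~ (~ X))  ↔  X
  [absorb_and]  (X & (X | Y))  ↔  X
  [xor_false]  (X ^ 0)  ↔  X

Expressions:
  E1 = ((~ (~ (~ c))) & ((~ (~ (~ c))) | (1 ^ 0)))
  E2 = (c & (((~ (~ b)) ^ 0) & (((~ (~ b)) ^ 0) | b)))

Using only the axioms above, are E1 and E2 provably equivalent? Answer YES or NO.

All listed rules preserve value, hence provable equivalence implies equal values everywhere; look for a separating assignment.
b=0, c=0 gives E1 ↦ 1, E2 ↦ 0; values differ ⇒ not provably equivalent.

NO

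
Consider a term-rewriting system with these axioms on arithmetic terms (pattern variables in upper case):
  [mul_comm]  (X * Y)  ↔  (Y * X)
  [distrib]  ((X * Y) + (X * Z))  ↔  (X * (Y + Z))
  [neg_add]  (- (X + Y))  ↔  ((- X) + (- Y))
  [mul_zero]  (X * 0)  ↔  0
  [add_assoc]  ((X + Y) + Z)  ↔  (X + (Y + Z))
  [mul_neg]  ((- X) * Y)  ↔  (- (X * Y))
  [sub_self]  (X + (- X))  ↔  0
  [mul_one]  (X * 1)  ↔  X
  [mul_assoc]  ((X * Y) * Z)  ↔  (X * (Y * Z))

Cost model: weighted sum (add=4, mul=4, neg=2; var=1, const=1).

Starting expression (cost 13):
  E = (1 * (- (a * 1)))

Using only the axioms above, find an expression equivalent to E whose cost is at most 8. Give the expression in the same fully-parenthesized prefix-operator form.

step 1: mul_one (→) rewrites (a * 1) into a, reaching cost 8 (bound 8)

(1 * (- a))   [cost 8]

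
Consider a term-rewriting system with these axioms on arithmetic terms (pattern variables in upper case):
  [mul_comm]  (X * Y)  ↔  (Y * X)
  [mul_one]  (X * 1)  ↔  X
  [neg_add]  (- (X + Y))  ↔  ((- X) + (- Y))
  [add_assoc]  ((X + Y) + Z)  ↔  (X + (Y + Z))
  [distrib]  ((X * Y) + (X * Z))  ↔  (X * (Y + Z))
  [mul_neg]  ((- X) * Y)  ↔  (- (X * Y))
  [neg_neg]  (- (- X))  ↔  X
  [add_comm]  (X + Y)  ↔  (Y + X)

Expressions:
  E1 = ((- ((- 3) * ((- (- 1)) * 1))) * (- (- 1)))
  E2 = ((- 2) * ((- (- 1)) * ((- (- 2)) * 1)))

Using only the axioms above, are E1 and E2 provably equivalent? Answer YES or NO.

All listed rules preserve value, hence provable equivalence implies equal values everywhere; look for a separating assignment.
the empty assignment (no variables occur) gives E1 ↦ 3, E2 ↦ -4; values differ ⇒ not provably equivalent.

NO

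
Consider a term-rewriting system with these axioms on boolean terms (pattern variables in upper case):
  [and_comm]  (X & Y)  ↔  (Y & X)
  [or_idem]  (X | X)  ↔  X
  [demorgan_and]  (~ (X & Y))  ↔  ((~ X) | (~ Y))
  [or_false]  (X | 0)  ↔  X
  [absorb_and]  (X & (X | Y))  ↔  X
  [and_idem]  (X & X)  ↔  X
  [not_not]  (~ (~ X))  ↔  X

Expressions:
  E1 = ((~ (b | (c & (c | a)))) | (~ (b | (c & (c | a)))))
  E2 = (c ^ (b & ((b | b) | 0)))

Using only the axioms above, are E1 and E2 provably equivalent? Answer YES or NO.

NO

Every axiom is a valid identity, so a rewrite proof would force E1 and E2 to agree under every assignment.
At a=0, b=0, c=0: E1 = 1 but E2 = 0; they differ, so no derivation exists.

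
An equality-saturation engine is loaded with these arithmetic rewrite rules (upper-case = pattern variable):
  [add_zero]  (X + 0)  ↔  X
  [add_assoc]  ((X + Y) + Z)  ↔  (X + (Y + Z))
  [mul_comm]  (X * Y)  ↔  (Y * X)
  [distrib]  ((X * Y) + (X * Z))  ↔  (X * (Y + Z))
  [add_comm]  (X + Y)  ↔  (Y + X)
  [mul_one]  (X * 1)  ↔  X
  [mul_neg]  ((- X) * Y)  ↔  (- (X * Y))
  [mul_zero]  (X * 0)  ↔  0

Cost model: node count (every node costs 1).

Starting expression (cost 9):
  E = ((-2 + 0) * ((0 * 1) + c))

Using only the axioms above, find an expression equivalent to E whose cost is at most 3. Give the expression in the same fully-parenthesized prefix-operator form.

step 1: mul_one (→) rewrites (0 * 1) into 0, now ((-2 + 0) * (0 + c))
step 2: add_zero (→) rewrites (-2 + 0) into -2, now (-2 * (0 + c))
step 3: add_comm (→) rewrites (0 + c) into (c + 0), now (-2 * (c + 0))
step 4: add_zero (→) rewrites (c + 0) into c, reaching cost 3 (bound 3)

(-2 * c)   [cost 3]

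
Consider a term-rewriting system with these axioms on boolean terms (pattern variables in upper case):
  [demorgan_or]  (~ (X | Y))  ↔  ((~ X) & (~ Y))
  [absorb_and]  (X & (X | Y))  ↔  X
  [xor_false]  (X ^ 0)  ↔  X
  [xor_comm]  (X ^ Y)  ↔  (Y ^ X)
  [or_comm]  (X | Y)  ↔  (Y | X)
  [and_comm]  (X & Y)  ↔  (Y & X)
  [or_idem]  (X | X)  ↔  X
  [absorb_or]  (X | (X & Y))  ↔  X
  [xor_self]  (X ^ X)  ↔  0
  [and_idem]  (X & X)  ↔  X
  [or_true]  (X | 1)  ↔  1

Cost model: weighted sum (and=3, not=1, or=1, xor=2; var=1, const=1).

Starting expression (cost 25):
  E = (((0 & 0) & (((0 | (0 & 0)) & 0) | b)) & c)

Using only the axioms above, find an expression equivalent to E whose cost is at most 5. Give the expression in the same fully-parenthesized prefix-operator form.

step 1: absorb_or (→) rewrites (0 | (0 & 0)) into 0, now (((0 & 0) & ((0 & 0) | b)) & c)
step 2: absorb_and (→) rewrites ((0 & 0) & ((0 & 0) | b)) into (0 & 0), now ((0 & 0) & c)
step 3: and_idem (→) rewrites (0 & 0) into 0, reaching cost 5 (bound 5)

(0 & c)   [cost 5]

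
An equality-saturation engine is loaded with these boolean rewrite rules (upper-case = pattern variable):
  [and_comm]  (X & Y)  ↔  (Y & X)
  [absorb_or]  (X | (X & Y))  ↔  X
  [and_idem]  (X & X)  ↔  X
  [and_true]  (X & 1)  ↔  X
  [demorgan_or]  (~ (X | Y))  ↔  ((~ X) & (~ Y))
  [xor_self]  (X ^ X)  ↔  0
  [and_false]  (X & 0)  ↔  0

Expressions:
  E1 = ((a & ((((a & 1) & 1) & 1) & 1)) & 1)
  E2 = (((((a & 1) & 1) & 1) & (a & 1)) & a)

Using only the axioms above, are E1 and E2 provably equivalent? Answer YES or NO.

1. [and_true →] ((((a & 1) & 1) & 1) & 1)  →  (((a & 1) & 1) & 1);  E1 = ((a & (((a & 1) & 1) & 1)) & 1)
2. [and_true →] (a & 1)  →  a;  E1 = ((a & ((a & 1) & 1)) & 1)
3. [and_true →] ((a & 1) & 1)  →  (a & 1);  E1 = ((a & (a & 1)) & 1)
4. [and_true →] (a & 1)  →  a;  E1 = ((a & a) & 1)
5. [and_true →] ((a & a) & 1)  →  (a & a)
6. [and_idem ←] a  →  (a & a);  E1 = ((a & a) & a)
7. [and_true ←] a  →  (a & 1);  E1 = (((a & 1) & a) & a)
8. [and_true ←] a  →  (a & 1);  E1 = (((a & 1) & (a & 1)) & a)
9. [and_true ←] a  →  (a & 1);  E1 = ((((a & 1) & 1) & (a & 1)) & a)
10. [and_true ←] ((a & 1) & 1)  →  (((a & 1) & 1) & 1);  this is E2

YES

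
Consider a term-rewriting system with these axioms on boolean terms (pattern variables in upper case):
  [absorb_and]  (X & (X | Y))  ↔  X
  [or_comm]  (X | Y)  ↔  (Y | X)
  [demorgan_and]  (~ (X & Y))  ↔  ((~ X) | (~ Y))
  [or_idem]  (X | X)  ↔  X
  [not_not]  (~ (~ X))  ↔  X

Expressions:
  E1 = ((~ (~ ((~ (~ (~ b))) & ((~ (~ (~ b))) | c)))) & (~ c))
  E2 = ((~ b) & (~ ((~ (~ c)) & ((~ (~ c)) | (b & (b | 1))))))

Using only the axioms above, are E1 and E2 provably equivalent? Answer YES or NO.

step 1: absorb_and (→) rewrites ((~ (~ (~ b))) & ((~ (~ (~ b))) | c)) into (~ (~ (~ b))), now ((~ (~ (~ (~ (~ b))))) & (~ c))
step 2: not_not (→) rewrites (~ (~ (~ (~ b)))) into (~ (~ b)), now ((~ (~ (~ b))) & (~ c))
step 3: not_not (→) rewrites (~ (~ (~ b))) into (~ b), now ((~ b) & (~ c))
step 4: not_not (←) rewrites (~ c) into (~ (~ (~ c))), now ((~ b) & (~ (~ (~ c))))
step 5: absorb_and (←) rewrites (~ (~ c)) into ((~ (~ c)) & ((~ (~ c)) | b)), now ((~ b) & (~ ((~ (~ c)) & ((~ (~ c)) | b))))
step 6: absorb_and (←) rewrites b into (b & (b | 1)), which is E2

YES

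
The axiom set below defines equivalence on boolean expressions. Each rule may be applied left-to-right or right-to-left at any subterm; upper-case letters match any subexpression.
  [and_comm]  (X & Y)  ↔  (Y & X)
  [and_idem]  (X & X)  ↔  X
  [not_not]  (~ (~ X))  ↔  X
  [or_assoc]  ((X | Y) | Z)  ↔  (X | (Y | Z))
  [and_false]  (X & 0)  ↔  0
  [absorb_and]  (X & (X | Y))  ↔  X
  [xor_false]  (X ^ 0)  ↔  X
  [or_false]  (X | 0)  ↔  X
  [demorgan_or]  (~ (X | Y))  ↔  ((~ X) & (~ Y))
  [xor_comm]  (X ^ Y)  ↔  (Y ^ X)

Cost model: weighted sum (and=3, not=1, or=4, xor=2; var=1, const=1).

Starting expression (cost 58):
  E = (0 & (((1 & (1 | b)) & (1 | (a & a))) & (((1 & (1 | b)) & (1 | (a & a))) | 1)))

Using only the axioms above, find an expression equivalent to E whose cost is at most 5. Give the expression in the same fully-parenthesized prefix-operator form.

(0 & 1)   [cost 5]

(1) (((1 & (1 | b)) & (1 | (a & a))) & (((1 & (1 | b)) & (1 | (a & a))) | 1))  =[absorb_and →]=  ((1 & (1 | b)) & (1 | (a & a)))    ⊢ (0 & ((1 & (1 | b)) & (1 | (a & a))))
(2) (1 & (1 | b))  =[absorb_and →]=  1    ⊢ (0 & (1 & (1 | (a & a))))
(3) (a & a)  =[and_idem →]=  a    ⊢ (0 & (1 & (1 | a)))
(4) (1 & (1 | a))  =[absorb_and →]=  1    ⊢ cost 5, within 5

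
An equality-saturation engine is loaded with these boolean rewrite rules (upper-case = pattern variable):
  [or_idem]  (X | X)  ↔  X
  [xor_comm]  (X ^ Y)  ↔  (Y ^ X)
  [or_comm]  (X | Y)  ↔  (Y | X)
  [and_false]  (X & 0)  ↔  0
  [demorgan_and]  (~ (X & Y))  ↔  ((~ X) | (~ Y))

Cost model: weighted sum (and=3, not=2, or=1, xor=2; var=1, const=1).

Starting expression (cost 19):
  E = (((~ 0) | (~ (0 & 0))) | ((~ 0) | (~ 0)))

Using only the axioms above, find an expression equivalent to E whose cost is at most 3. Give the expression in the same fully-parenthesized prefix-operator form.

(~ 0)   [cost 3]

1. [and_false →] (0 & 0)  →  0;  E = (((~ 0) | (~ 0)) | ((~ 0) | (~ 0)))
2. [or_idem →] (((~ 0) | (~ 0)) | ((~ 0) | (~ 0)))  →  ((~ 0) | (~ 0))
3. [or_idem →] ((~ 0) | (~ 0))  →  (~ 0);  cost 3 ≤ 3, done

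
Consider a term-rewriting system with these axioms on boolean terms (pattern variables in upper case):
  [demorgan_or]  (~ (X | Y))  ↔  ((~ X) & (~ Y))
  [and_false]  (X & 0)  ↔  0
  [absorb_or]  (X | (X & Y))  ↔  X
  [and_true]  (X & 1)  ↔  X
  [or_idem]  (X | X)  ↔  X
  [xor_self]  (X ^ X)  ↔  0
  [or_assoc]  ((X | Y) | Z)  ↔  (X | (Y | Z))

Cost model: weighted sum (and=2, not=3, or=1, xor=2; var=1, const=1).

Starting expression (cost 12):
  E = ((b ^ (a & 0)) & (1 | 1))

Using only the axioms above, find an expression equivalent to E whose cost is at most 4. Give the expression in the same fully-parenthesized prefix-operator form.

(b ^ 0)   [cost 4]

(1) (1 | 1)  =[or_idem →]=  1    ⊢ ((b ^ (a & 0)) & 1)
(2) ((b ^ (a & 0)) & 1)  =[and_true →]=  (b ^ (a & 0))
(3) (a & 0)  =[and_false →]=  0    ⊢ cost 4, within 4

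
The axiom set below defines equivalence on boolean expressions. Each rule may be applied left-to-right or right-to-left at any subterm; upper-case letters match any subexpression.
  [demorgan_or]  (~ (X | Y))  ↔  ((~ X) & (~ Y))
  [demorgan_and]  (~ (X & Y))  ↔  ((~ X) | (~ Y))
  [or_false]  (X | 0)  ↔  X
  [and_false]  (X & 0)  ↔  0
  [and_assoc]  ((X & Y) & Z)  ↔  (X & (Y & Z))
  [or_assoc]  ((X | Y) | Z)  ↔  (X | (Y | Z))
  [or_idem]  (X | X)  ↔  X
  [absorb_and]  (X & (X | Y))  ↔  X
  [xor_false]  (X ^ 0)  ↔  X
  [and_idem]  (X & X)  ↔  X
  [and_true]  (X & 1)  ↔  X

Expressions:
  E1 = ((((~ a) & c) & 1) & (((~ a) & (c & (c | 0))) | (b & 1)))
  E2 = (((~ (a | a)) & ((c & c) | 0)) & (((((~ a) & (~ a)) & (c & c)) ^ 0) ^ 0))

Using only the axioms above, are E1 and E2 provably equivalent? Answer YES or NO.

YES

step 1: absorb_and (→) rewrites (c & (c | 0)) into c, now ((((~ a) & c) & 1) & (((~ a) & c) | (b & 1)))
step 2: and_true (→) rewrites (((~ a) & c) & 1) into ((~ a) & c), now (((~ a) & c) & (((~ a) & c) | (b & 1)))
step 3: and_true (→) rewrites (b & 1) into b, now (((~ a) & c) & (((~ a) & c) | b))
step 4: absorb_and (→) rewrites (((~ a) & c) & (((~ a) & c) | b)) into ((~ a) & c)
step 5: and_idem (←) rewrites c into (c & c), now ((~ a) & (c & c))
step 6: and_idem (←) rewrites ((~ a) & (c & c)) into (((~ a) & (c & c)) & ((~ a) & (c & c)))
step 7: or_false (←) rewrites (c & c) into ((c & c) | 0), now (((~ a) & ((c & c) | 0)) & ((~ a) & (c & c)))
step 8: or_idem (←) rewrites a into (a | a), now (((~ (a | a)) & ((c & c) | 0)) & ((~ a) & (c & c)))
step 9: xor_false (←) rewrites ((~ a) & (c & c)) into (((~ a) & (c & c)) ^ 0), now (((~ (a | a)) & ((c & c) | 0)) & (((~ a) & (c & c)) ^ 0))
step 10: xor_false (←) rewrites (((~ a) & (c & c)) ^ 0) into ((((~ a) & (c & c)) ^ 0) ^ 0), now (((~ (a | a)) & ((c & c) | 0)) & ((((~ a) & (c & c)) ^ 0) ^ 0))
step 11: and_idem (←) rewrites (~ a) into ((~ a) & (~ a)), which is E2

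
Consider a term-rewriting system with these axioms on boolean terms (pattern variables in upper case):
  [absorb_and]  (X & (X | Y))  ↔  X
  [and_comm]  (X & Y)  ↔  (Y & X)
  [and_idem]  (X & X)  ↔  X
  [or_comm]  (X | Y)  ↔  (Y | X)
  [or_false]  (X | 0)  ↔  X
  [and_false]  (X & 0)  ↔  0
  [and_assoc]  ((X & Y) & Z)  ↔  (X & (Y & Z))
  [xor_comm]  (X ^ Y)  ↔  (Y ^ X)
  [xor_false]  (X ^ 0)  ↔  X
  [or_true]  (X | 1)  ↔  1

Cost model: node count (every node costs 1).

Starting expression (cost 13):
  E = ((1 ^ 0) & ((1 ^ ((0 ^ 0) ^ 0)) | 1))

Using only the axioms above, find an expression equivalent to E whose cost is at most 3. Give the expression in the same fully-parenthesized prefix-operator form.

(1) (0 ^ 0)  =[xor_false →]=  0    ⊢ ((1 ^ 0) & ((1 ^ (0 ^ 0)) | 1))
(2) (0 ^ 0)  =[xor_false →]=  0    ⊢ ((1 ^ 0) & ((1 ^ 0) | 1))
(3) ((1 ^ 0) & ((1 ^ 0) | 1))  =[absorb_and →]=  (1 ^ 0)    ⊢ cost 3, within 3

(1 ^ 0)   [cost 3]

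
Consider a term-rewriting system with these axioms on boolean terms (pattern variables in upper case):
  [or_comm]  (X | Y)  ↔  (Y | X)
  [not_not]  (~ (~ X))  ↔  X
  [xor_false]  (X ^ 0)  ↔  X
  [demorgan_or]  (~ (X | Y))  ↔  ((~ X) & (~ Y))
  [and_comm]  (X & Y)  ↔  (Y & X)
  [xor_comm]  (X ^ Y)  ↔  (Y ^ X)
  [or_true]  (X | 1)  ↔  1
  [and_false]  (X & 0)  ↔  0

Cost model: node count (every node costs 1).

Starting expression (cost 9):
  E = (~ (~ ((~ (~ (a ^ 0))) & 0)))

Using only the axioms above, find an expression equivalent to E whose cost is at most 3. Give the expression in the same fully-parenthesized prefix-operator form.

step 1: not_not (→) rewrites (~ (~ ((~ (~ (a ^ 0))) & 0))) into ((~ (~ (a ^ 0))) & 0)
step 2: xor_false (→) rewrites (a ^ 0) into a, now ((~ (~ a)) & 0)
step 3: not_not (→) rewrites (~ (~ a)) into a, reaching cost 3 (bound 3)

(a & 0)   [cost 3]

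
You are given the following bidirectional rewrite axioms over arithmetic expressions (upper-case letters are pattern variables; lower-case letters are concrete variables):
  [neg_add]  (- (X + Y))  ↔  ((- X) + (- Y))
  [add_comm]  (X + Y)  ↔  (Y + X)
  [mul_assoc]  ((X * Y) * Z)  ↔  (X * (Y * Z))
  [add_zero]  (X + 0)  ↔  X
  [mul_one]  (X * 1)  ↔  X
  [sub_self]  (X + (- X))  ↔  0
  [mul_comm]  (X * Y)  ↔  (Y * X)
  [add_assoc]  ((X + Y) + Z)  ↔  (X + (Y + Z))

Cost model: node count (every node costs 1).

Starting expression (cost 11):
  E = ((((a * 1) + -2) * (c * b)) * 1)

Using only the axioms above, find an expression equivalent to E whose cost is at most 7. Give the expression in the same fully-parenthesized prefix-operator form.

((c * b) * (a + -2))   [cost 7]

(1) ((((a * 1) + -2) * (c * b)) * 1)  =[mul_one →]=  (((a * 1) + -2) * (c * b))
(2) (((a * 1) + -2) * (c * b))  =[mul_comm →]=  ((c * b) * ((a * 1) + -2))
(3) (a * 1)  =[mul_one →]=  a    ⊢ cost 7, within 7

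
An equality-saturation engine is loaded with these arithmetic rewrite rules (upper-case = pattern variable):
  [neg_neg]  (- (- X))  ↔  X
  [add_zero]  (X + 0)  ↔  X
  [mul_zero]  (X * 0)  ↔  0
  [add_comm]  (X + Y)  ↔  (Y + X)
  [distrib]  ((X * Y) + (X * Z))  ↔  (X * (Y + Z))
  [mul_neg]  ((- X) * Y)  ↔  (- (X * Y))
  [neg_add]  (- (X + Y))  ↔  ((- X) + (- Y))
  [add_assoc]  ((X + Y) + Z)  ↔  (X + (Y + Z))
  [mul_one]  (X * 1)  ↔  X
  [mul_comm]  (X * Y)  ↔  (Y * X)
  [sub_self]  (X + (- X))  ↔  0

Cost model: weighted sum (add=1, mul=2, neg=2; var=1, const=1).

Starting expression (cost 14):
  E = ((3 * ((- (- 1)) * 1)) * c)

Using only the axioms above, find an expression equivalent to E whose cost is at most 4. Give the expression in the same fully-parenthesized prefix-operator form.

1. [mul_one →] ((- (- 1)) * 1)  →  (- (- 1));  E = ((3 * (- (- 1))) * c)
2. [neg_neg →] (- (- 1))  →  1;  E = ((3 * 1) * c)
3. [mul_one →] (3 * 1)  →  3;  cost 4 ≤ 4, done

(3 * c)   [cost 4]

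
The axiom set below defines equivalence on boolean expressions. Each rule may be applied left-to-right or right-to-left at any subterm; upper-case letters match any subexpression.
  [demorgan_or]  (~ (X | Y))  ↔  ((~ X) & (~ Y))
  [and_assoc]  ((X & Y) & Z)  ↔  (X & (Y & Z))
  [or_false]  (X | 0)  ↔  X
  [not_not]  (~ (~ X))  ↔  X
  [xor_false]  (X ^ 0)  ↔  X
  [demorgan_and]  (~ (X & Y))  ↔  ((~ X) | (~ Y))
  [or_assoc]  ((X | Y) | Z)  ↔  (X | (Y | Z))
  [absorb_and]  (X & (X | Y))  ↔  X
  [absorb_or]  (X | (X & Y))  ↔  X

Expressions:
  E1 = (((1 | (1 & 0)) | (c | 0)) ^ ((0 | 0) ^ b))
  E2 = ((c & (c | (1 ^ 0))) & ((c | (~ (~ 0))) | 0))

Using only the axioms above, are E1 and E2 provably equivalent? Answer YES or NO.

NO

The axioms are sound identities: if E1 ↔* E2 then E1 and E2 evaluate identically under any assignment.
Under b=0, c=0: E1 evaluates to 1, E2 to 0. Distinct ⇒ no rewrite sequence connects them.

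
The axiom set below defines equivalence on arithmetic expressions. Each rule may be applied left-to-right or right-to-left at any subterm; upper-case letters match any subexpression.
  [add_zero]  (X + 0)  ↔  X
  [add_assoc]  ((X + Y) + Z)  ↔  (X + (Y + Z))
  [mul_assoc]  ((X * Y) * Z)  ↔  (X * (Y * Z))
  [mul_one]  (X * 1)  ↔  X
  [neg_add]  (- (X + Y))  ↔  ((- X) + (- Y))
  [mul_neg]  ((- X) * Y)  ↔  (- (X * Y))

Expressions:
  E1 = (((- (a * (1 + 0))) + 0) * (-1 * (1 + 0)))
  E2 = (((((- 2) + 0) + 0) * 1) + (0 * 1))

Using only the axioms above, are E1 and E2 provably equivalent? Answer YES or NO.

NO

All listed rules preserve value, hence provable equivalence implies equal values everywhere; look for a separating assignment.
a=0 gives E1 ↦ 0, E2 ↦ -2; values differ ⇒ not provably equivalent.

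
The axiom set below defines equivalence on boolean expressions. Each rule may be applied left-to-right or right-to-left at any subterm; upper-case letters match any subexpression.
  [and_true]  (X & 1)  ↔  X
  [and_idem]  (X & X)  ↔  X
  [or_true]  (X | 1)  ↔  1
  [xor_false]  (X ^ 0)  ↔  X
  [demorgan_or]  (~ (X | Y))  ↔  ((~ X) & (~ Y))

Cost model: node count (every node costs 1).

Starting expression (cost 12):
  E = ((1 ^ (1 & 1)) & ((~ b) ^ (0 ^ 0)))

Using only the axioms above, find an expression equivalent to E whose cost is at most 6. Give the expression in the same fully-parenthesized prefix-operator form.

step 1: and_true (→) rewrites (1 & 1) into 1, now ((1 ^ 1) & ((~ b) ^ (0 ^ 0)))
step 2: xor_false (→) rewrites (0 ^ 0) into 0, now ((1 ^ 1) & ((~ b) ^ 0))
step 3: xor_false (→) rewrites ((~ b) ^ 0) into (~ b), reaching cost 6 (bound 6)

((1 ^ 1) & (~ b))   [cost 6]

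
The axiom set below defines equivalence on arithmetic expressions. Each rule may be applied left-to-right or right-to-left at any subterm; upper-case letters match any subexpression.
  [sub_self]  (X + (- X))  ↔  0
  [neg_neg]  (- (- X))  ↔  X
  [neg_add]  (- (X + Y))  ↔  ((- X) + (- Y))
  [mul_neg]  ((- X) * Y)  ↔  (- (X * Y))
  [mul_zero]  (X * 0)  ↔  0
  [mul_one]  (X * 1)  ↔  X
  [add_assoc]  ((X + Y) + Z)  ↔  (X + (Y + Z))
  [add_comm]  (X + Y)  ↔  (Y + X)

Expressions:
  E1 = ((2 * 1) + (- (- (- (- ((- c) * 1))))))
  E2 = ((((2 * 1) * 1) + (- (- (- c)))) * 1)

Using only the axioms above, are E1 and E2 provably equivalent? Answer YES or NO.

YES

1. [neg_neg →] (- (- (- (- ((- c) * 1)))))  →  (- (- ((- c) * 1)));  E1 = ((2 * 1) + (- (- ((- c) * 1))))
2. [neg_neg →] (- (- ((- c) * 1)))  →  ((- c) * 1);  E1 = ((2 * 1) + ((- c) * 1))
3. [mul_one →] ((- c) * 1)  →  (- c);  E1 = ((2 * 1) + (- c))
4. [mul_one ←] ((2 * 1) + (- c))  →  (((2 * 1) + (- c)) * 1)
5. [neg_neg ←] c  →  (- (- c));  E1 = (((2 * 1) + (- (- (- c)))) * 1)
6. [mul_one ←] (2 * 1)  →  ((2 * 1) * 1);  this is E2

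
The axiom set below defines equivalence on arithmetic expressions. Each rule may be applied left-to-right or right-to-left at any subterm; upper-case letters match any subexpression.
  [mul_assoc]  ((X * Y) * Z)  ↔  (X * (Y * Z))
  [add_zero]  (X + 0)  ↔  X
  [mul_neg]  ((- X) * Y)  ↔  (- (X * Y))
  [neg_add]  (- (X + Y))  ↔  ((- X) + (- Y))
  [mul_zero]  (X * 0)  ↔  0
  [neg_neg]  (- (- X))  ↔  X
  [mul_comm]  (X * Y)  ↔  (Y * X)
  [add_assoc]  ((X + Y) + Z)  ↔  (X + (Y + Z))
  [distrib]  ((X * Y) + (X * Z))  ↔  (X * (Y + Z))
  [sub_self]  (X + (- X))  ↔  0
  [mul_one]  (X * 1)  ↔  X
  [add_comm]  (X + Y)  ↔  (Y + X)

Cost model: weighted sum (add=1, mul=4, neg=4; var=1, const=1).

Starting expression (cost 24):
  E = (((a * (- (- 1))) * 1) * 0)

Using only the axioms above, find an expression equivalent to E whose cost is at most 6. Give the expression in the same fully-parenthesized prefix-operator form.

(a * 0)   [cost 6]

1. [neg_neg →] (- (- 1))  →  1;  E = (((a * 1) * 1) * 0)
2. [mul_one →] (a * 1)  →  a;  E = ((a * 1) * 0)
3. [mul_one →] (a * 1)  →  a;  cost 6 ≤ 6, done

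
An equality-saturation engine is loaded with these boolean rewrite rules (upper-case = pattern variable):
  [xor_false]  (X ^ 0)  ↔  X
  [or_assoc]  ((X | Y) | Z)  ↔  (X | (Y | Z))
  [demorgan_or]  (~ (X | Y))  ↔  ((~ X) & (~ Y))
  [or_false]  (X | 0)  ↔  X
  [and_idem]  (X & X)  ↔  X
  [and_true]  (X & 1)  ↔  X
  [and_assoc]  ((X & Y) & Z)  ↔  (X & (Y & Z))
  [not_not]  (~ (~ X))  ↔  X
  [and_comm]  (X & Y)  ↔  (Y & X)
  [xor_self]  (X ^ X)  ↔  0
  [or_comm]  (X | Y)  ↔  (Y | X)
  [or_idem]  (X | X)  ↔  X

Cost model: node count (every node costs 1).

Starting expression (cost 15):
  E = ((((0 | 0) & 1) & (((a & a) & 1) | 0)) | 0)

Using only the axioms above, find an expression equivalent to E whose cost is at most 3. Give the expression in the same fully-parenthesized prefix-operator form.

1. [or_false →] ((((0 | 0) & 1) & (((a & a) & 1) | 0)) | 0)  →  (((0 | 0) & 1) & (((a & a) & 1) | 0))
2. [and_idem →] (a & a)  →  a;  E = (((0 | 0) & 1) & ((a & 1) | 0))
3. [and_true →] ((0 | 0) & 1)  →  (0 | 0);  E = ((0 | 0) & ((a & 1) | 0))
4. [or_idem →] (0 | 0)  →  0;  E = (0 & ((a & 1) | 0))
5. [or_false →] ((a & 1) | 0)  →  (a & 1);  E = (0 & (a & 1))
6. [and_true →] (a & 1)  →  a;  cost 3 ≤ 3, done

(0 & a)   [cost 3]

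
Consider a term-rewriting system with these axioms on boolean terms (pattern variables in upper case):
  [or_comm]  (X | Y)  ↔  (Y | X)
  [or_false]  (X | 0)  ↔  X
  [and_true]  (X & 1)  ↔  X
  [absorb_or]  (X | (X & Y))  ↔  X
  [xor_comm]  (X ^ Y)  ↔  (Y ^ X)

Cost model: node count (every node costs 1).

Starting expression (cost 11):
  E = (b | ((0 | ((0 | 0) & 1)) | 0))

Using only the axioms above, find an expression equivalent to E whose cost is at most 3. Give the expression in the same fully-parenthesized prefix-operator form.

(b | 0)   [cost 3]

(1) (0 | 0)  =[or_false →]=  0    ⊢ (b | ((0 | (0 & 1)) | 0))
(2) (0 | (0 & 1))  =[absorb_or →]=  0    ⊢ (b | (0 | 0))
(3) (0 | 0)  =[or_false →]=  0    ⊢ cost 3, within 3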